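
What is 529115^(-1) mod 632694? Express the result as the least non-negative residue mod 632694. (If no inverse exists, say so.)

418469

Extended Euclidean algorithm:
632694 = 1*529115 + 103579
529115 = 5*103579 + 11220
103579 = 9*11220 + 2599
11220 = 4*2599 + 824
2599 = 3*824 + 127
824 = 6*127 + 62
127 = 2*62 + 3
62 = 20*3 + 2
3 = 1*2 + 1
2 = 2*1 + 0
gcd = 1, so the inverse exists. Back-substitute:
1 = 3 − 2
1 = −62 + 21·3
1 = 21·127 − 43·62
1 = −43·824 + 279·127
1 = 279·2599 − 880·824
1 = −880·11220 + 3799·2599
1 = 3799·103579 − 35071·11220
1 = −35071·529115 + 179154·103579
1 = 179154·632694 − 214225·529115
Thus 529115·(-214225) ≡ 1 (mod 632694); reducing, -214225 mod 632694 = 418469.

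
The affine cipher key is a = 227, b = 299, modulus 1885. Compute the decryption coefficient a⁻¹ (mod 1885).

1038

Extended Euclidean algorithm:
1885 = 8·227 + 69
227 = 3·69 + 20
69 = 3·20 + 9
20 = 2·9 + 2
9 = 4·2 + 1
2 = 2·1 + 0
Since gcd(227, 1885) = 1, back-substitute to write 1 as a combination:
1 = 9 − 4·2
1 = −4·20 + 9·9
1 = 9·69 − 31·20
1 = −31·227 + 102·69
1 = 102·1885 − 847·227
So 227·(-847) ≡ 1 (mod 1885), and -847 ≡ 1038 (mod 1885).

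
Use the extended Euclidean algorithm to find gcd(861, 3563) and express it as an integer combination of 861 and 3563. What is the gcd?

7

Repeated division:
3563 = 4×861 + 119
861 = 7×119 + 28
119 = 4×28 + 7
28 = 4×7 + 0
gcd(861, 3563) = 7.
Express as a combination:
7 = 119 − 4·28
7 = −4·861 + 29·119
7 = 29·3563 − 120·861
So 7 = (29)·3563 + (-120)·861.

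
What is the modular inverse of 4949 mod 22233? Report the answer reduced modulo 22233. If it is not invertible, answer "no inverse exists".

gcd(22233, 4949) by repeated division:
22233 = 4·4949 + 2437
4949 = 2·2437 + 75
2437 = 32·75 + 37
75 = 2·37 + 1
37 = 37·1 + 0
The gcd is 1. Working backward:
1 = 75 − 2·37
1 = −2·2437 + 65·75
1 = 65·4949 − 132·2437
1 = −132·22233 + 593·4949
So 4949·593 ≡ 1 (mod 22233).

593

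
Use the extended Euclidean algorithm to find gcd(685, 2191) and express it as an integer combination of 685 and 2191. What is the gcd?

1

Apply Euclid's algorithm to 2191 and 685:
2191 = 3*685 + 136
685 = 5*136 + 5
136 = 27*5 + 1
5 = 5*1 + 0
gcd(685, 2191) = 1.
Express as a combination:
1 = 136 − 27·5
1 = −27·685 + 136·136
1 = 136·2191 − 435·685
So 1 = (136)·2191 + (-435)·685.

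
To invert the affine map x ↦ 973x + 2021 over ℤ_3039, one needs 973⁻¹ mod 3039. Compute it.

937

gcd(3039, 973) by repeated division:
3039 = 3×973 + 120
973 = 8×120 + 13
120 = 9×13 + 3
13 = 4×3 + 1
3 = 3×1 + 0
The gcd is 1. Working backward:
1 = 13 − 4·3
1 = −4·120 + 37·13
1 = 37·973 − 300·120
1 = −300·3039 + 937·973
So 973·937 ≡ 1 (mod 3039).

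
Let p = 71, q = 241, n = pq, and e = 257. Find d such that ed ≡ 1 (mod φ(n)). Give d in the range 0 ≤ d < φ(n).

φ(n) = (p−1)(q−1) = 70·240 = 16800.
Need d with 257·d ≡ 1 (mod 16800). Apply the extended Euclidean algorithm:
16800 = 65×257 + 95
257 = 2×95 + 67
95 = 1×67 + 28
67 = 2×28 + 11
28 = 2×11 + 6
11 = 1×6 + 5
6 = 1×5 + 1
5 = 5×1 + 0
Back-substitute:
1 = 6 − 5
1 = −11 + 2·6
1 = 2·28 − 5·11
1 = −5·67 + 12·28
1 = 12·95 − 17·67
1 = −17·257 + 46·95
1 = 46·16800 − 3007·257
So 257·(-3007) ≡ 1 (mod 16800), hence d ≡ -3007 ≡ 13793 (mod 16800).

13793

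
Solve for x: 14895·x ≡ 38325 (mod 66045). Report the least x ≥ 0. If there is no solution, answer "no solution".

First find gcd(14895, 66045):
66045 = 4×14895 + 6465
14895 = 2×6465 + 1965
6465 = 3×1965 + 570
1965 = 3×570 + 255
570 = 2×255 + 60
255 = 4×60 + 15
60 = 4×15 + 0
gcd = 15 and 15 | 38325, so solutions exist. Divide through by 15: 993x ≡ 2555 (mod 4403).
Now find 993⁻¹ mod 4403:
4403 = 4*993 + 431
993 = 2*431 + 131
431 = 3*131 + 38
131 = 3*38 + 17
38 = 2*17 + 4
17 = 4*4 + 1
4 = 4*1 + 0
Back-substitute:
1 = 17 − 4·4
1 = −4·38 + 9·17
1 = 9·131 − 31·38
1 = −31·431 + 102·131
1 = 102·993 − 235·431
1 = −235·4403 + 1042·993
So 993⁻¹ ≡ 1042 (mod 4403).
Then x ≡ 1042·2555 ≡ 2898 (mod 4403); the smallest non-negative solution is x = 2898.

2898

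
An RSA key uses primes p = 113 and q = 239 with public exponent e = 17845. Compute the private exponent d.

21277

φ(n) = (p−1)(q−1) = 112·238 = 26656.
Need d with 17845·d ≡ 1 (mod 26656). Apply the extended Euclidean algorithm:
26656 = 1·17845 + 8811
17845 = 2·8811 + 223
8811 = 39·223 + 114
223 = 1·114 + 109
114 = 1·109 + 5
109 = 21·5 + 4
5 = 1·4 + 1
4 = 4·1 + 0
Back-substitute:
1 = 5 − 4
1 = −109 + 22·5
1 = 22·114 − 23·109
1 = −23·223 + 45·114
1 = 45·8811 − 1778·223
1 = −1778·17845 + 3601·8811
1 = 3601·26656 − 5379·17845
So 17845·(-5379) ≡ 1 (mod 26656), hence d ≡ -5379 ≡ 21277 (mod 26656).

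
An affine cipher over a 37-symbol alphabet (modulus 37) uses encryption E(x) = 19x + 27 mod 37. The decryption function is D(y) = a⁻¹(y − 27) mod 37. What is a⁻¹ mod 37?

gcd(37, 19) by repeated division:
37 = 1*19 + 18
19 = 1*18 + 1
18 = 18*1 + 0
gcd = 1, so the inverse exists. Back-substitute:
1 = 19 − 18
1 = −37 + 2·19
So 19·2 ≡ 1 (mod 37).

2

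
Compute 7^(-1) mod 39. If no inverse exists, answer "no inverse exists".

28

Extended Euclidean algorithm:
39 = 5*7 + 4
7 = 1*4 + 3
4 = 1*3 + 1
3 = 3*1 + 0
gcd = 1, so the inverse exists. Back-substitute:
1 = 4 − 3
1 = −7 + 2·4
1 = 2·39 − 11·7
So 7·(-11) ≡ 1 (mod 39), and -11 ≡ 28 (mod 39).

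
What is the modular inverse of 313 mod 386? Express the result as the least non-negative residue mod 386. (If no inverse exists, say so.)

Run Euclid on (386, 313):
386 = 1·313 + 73
313 = 4·73 + 21
73 = 3·21 + 10
21 = 2·10 + 1
10 = 10·1 + 0
The gcd is 1. Working backward:
1 = 21 − 2·10
1 = −2·73 + 7·21
1 = 7·313 − 30·73
1 = −30·386 + 37·313
So 313·37 ≡ 1 (mod 386).

37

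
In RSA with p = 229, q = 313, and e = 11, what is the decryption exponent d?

6467

φ(n) = (p−1)(q−1) = 228·312 = 71136.
Need d with 11·d ≡ 1 (mod 71136). Apply the extended Euclidean algorithm:
71136 = 6466·11 + 10
11 = 1·10 + 1
10 = 10·1 + 0
Back-substitute:
1 = 11 − 10
1 = −71136 + 6467·11
So 11·6467 ≡ 1 (mod 71136), hence d = 6467.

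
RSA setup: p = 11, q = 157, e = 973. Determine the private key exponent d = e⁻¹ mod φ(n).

φ(n) = (p−1)(q−1) = 10·156 = 1560.
Need d with 973·d ≡ 1 (mod 1560). Apply the extended Euclidean algorithm:
1560 = 1·973 + 587
973 = 1·587 + 386
587 = 1·386 + 201
386 = 1·201 + 185
201 = 1·185 + 16
185 = 11·16 + 9
16 = 1·9 + 7
9 = 1·7 + 2
7 = 3·2 + 1
2 = 2·1 + 0
Back-substitute:
1 = 7 − 3·2
1 = −3·9 + 4·7
1 = 4·16 − 7·9
1 = −7·185 + 81·16
1 = 81·201 − 88·185
1 = −88·386 + 169·201
1 = 169·587 − 257·386
1 = −257·973 + 426·587
1 = 426·1560 − 683·973
So 973·(-683) ≡ 1 (mod 1560), hence d ≡ -683 ≡ 877 (mod 1560).

877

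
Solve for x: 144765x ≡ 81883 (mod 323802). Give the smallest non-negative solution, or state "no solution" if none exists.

no solution

gcd(144765, 323802):
323802 = 2·144765 + 34272
144765 = 4·34272 + 7677
34272 = 4·7677 + 3564
7677 = 2·3564 + 549
3564 = 6·549 + 270
549 = 2·270 + 9
270 = 30·9 + 0
gcd = 9, but 9 ∤ 81883, so the congruence has no solution.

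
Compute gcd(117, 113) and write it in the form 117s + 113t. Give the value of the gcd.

Repeated division:
117 = 1·113 + 4
113 = 28·4 + 1
4 = 4·1 + 0
gcd(117, 113) = 1.
Express as a combination:
1 = 113 − 28·4
1 = −28·117 + 29·113
So 1 = (-28)·117 + (29)·113.

1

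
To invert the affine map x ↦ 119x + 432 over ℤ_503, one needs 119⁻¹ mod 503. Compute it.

Apply the Euclidean algorithm to 503 and 119:
503 = 4*119 + 27
119 = 4*27 + 11
27 = 2*11 + 5
11 = 2*5 + 1
5 = 5*1 + 0
Since gcd(119, 503) = 1, back-substitute to write 1 as a combination:
1 = 11 − 2·5
1 = −2·27 + 5·11
1 = 5·119 − 22·27
1 = −22·503 + 93·119
So 119·93 ≡ 1 (mod 503).

93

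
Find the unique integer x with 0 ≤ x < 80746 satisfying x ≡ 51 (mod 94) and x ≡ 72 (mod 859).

42163

Write x = 51 + 94·k. Then 94·k ≡ 72 − 51 ≡ 21 (mod 859).
Need 94⁻¹ mod 859. Extended Euclid on (859, 94):
859 = 9*94 + 13
94 = 7*13 + 3
13 = 4*3 + 1
3 = 3*1 + 0
Back-substitute:
1 = 13 − 4·3
1 = −4·94 + 29·13
1 = 29·859 − 265·94
94⁻¹ ≡ 594 (mod 859), so k ≡ 594·21 ≡ 448 (mod 859).
x = 51 + 94·448 = 42163.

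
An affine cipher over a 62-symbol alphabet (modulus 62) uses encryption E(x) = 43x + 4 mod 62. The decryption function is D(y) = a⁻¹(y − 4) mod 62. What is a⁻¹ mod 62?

Apply the Euclidean algorithm to 62 and 43:
62 = 1×43 + 19
43 = 2×19 + 5
19 = 3×5 + 4
5 = 1×4 + 1
4 = 4×1 + 0
The gcd is 1. Working backward:
1 = 5 − 4
1 = −19 + 4·5
1 = 4·43 − 9·19
1 = −9·62 + 13·43
So 43·13 ≡ 1 (mod 62).

13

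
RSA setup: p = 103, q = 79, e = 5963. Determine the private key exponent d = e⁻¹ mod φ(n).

φ(n) = (p−1)(q−1) = 102·78 = 7956.
Need d with 5963·d ≡ 1 (mod 7956). Apply the extended Euclidean algorithm:
7956 = 1×5963 + 1993
5963 = 2×1993 + 1977
1993 = 1×1977 + 16
1977 = 123×16 + 9
16 = 1×9 + 7
9 = 1×7 + 2
7 = 3×2 + 1
2 = 2×1 + 0
Back-substitute:
1 = 7 − 3·2
1 = −3·9 + 4·7
1 = 4·16 − 7·9
1 = −7·1977 + 865·16
1 = 865·1993 − 872·1977
1 = −872·5963 + 2609·1993
1 = 2609·7956 − 3481·5963
So 5963·(-3481) ≡ 1 (mod 7956), hence d ≡ -3481 ≡ 4475 (mod 7956).

4475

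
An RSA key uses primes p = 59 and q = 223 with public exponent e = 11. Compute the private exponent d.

10535

φ(n) = (p−1)(q−1) = 58·222 = 12876.
Need d with 11·d ≡ 1 (mod 12876). Apply the extended Euclidean algorithm:
12876 = 1170×11 + 6
11 = 1×6 + 5
6 = 1×5 + 1
5 = 5×1 + 0
Back-substitute:
1 = 6 − 5
1 = −11 + 2·6
1 = 2·12876 − 2341·11
So 11·(-2341) ≡ 1 (mod 12876), hence d ≡ -2341 ≡ 10535 (mod 12876).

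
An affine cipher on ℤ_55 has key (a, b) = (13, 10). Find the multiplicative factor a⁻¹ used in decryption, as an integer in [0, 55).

17

Apply the Euclidean algorithm to 55 and 13:
55 = 4*13 + 3
13 = 4*3 + 1
3 = 3*1 + 0
gcd = 1, so the inverse exists. Back-substitute:
1 = 13 − 4·3
1 = −4·55 + 17·13
So 13·17 ≡ 1 (mod 55).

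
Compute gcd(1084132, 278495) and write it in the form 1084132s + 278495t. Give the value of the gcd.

Euclidean algorithm:
1084132 = 3×278495 + 248647
278495 = 1×248647 + 29848
248647 = 8×29848 + 9863
29848 = 3×9863 + 259
9863 = 38×259 + 21
259 = 12×21 + 7
21 = 3×7 + 0
gcd(1084132, 278495) = 7.
Working backward:
7 = 259 − 12·21
7 = −12·9863 + 457·259
7 = 457·29848 − 1383·9863
7 = −1383·248647 + 11521·29848
7 = 11521·278495 − 12904·248647
7 = −12904·1084132 + 50233·278495
So 7 = (-12904)·1084132 + (50233)·278495.

7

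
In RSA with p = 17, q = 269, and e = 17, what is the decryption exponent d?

1009

φ(n) = (p−1)(q−1) = 16·268 = 4288.
Need d with 17·d ≡ 1 (mod 4288). Apply the extended Euclidean algorithm:
4288 = 252*17 + 4
17 = 4*4 + 1
4 = 4*1 + 0
Back-substitute:
1 = 17 − 4·4
1 = −4·4288 + 1009·17
So 17·1009 ≡ 1 (mod 4288), hence d = 1009.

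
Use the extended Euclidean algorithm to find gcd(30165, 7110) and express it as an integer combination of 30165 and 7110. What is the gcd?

15

Repeated division:
30165 = 4×7110 + 1725
7110 = 4×1725 + 210
1725 = 8×210 + 45
210 = 4×45 + 30
45 = 1×30 + 15
30 = 2×15 + 0
gcd(30165, 7110) = 15.
Working backward:
15 = 45 − 30
15 = −210 + 5·45
15 = 5·1725 − 41·210
15 = −41·7110 + 169·1725
15 = 169·30165 − 717·7110
So 15 = (169)·30165 + (-717)·7110.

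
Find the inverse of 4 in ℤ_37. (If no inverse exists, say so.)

Extended Euclidean algorithm:
37 = 9·4 + 1
4 = 4·1 + 0
The gcd is 1. Working backward:
1 = 37 − 9·4
So 4·(-9) ≡ 1 (mod 37), and -9 ≡ 28 (mod 37).

28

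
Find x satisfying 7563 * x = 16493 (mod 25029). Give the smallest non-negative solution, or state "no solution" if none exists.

gcd(7563, 25029):
25029 = 3×7563 + 2340
7563 = 3×2340 + 543
2340 = 4×543 + 168
543 = 3×168 + 39
168 = 4×39 + 12
39 = 3×12 + 3
12 = 4×3 + 0
gcd = 3, but 3 ∤ 16493, so the congruence has no solution.

no solution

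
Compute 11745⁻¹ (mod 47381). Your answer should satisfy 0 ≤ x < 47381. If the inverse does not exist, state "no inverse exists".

Run Euclid on (47381, 11745):
47381 = 4×11745 + 401
11745 = 29×401 + 116
401 = 3×116 + 53
116 = 2×53 + 10
53 = 5×10 + 3
10 = 3×3 + 1
3 = 3×1 + 0
Since gcd(11745, 47381) = 1, back-substitute to write 1 as a combination:
1 = 10 − 3·3
1 = −3·53 + 16·10
1 = 16·116 − 35·53
1 = −35·401 + 121·116
1 = 121·11745 − 3544·401
1 = −3544·47381 + 14297·11745
So 11745·14297 ≡ 1 (mod 47381).

14297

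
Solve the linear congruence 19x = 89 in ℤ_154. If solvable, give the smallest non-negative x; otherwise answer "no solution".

First find gcd(19, 154):
154 = 8×19 + 2
19 = 9×2 + 1
2 = 2×1 + 0
gcd = 1, so a unique solution mod 154 exists.
Back-substitute for the Bézout coefficients:
1 = 19 − 9·2
1 = −9·154 + 73·19
So 19·(73) ≡ 1 (mod 154), giving 19⁻¹ ≡ 73.
x ≡ 19⁻¹·89 ≡ 73·89 ≡ 29 (mod 154).

29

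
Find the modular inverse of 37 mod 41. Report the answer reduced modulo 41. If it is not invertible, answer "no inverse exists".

10

Extended Euclidean algorithm:
41 = 1*37 + 4
37 = 9*4 + 1
4 = 4*1 + 0
gcd = 1, so the inverse exists. Back-substitute:
1 = 37 − 9·4
1 = −9·41 + 10·37
So 37·10 ≡ 1 (mod 41).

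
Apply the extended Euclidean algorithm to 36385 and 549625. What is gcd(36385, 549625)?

5

Euclidean algorithm:
549625 = 15×36385 + 3850
36385 = 9×3850 + 1735
3850 = 2×1735 + 380
1735 = 4×380 + 215
380 = 1×215 + 165
215 = 1×165 + 50
165 = 3×50 + 15
50 = 3×15 + 5
15 = 3×5 + 0
gcd(36385, 549625) = 5.
Express as a combination:
5 = 50 − 3·15
5 = −3·165 + 10·50
5 = 10·215 − 13·165
5 = −13·380 + 23·215
5 = 23·1735 − 105·380
5 = −105·3850 + 233·1735
5 = 233·36385 − 2202·3850
5 = −2202·549625 + 33263·36385
So 5 = (-2202)·549625 + (33263)·36385.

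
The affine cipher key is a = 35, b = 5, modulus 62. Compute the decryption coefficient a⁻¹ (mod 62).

Extended Euclidean algorithm:
62 = 1×35 + 27
35 = 1×27 + 8
27 = 3×8 + 3
8 = 2×3 + 2
3 = 1×2 + 1
2 = 2×1 + 0
gcd = 1, so the inverse exists. Back-substitute:
1 = 3 − 2
1 = −8 + 3·3
1 = 3·27 − 10·8
1 = −10·35 + 13·27
1 = 13·62 − 23·35
So 35·(-23) ≡ 1 (mod 62), and -23 ≡ 39 (mod 62).

39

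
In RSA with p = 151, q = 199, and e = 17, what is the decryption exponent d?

27953

φ(n) = (p−1)(q−1) = 150·198 = 29700.
Need d with 17·d ≡ 1 (mod 29700). Apply the extended Euclidean algorithm:
29700 = 1747·17 + 1
17 = 17·1 + 0
Back-substitute:
1 = 29700 − 1747·17
So 17·(-1747) ≡ 1 (mod 29700), hence d ≡ -1747 ≡ 27953 (mod 29700).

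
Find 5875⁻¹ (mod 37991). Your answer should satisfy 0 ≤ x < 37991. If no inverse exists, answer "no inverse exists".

11407

Run Euclid on (37991, 5875):
37991 = 6×5875 + 2741
5875 = 2×2741 + 393
2741 = 6×393 + 383
393 = 1×383 + 10
383 = 38×10 + 3
10 = 3×3 + 1
3 = 3×1 + 0
The gcd is 1. Working backward:
1 = 10 − 3·3
1 = −3·383 + 115·10
1 = 115·393 − 118·383
1 = −118·2741 + 823·393
1 = 823·5875 − 1764·2741
1 = −1764·37991 + 11407·5875
So 5875·11407 ≡ 1 (mod 37991).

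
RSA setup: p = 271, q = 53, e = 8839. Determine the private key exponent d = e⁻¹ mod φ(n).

13519

φ(n) = (p−1)(q−1) = 270·52 = 14040.
Need d with 8839·d ≡ 1 (mod 14040). Apply the extended Euclidean algorithm:
14040 = 1×8839 + 5201
8839 = 1×5201 + 3638
5201 = 1×3638 + 1563
3638 = 2×1563 + 512
1563 = 3×512 + 27
512 = 18×27 + 26
27 = 1×26 + 1
26 = 26×1 + 0
Back-substitute:
1 = 27 − 26
1 = −512 + 19·27
1 = 19·1563 − 58·512
1 = −58·3638 + 135·1563
1 = 135·5201 − 193·3638
1 = −193·8839 + 328·5201
1 = 328·14040 − 521·8839
So 8839·(-521) ≡ 1 (mod 14040), hence d ≡ -521 ≡ 13519 (mod 14040).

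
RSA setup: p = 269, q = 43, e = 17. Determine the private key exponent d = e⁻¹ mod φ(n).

φ(n) = (p−1)(q−1) = 268·42 = 11256.
Need d with 17·d ≡ 1 (mod 11256). Apply the extended Euclidean algorithm:
11256 = 662·17 + 2
17 = 8·2 + 1
2 = 2·1 + 0
Back-substitute:
1 = 17 − 8·2
1 = −8·11256 + 5297·17
So 17·5297 ≡ 1 (mod 11256), hence d = 5297.

5297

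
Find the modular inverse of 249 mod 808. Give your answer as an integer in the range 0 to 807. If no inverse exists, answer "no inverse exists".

gcd(808, 249) by repeated division:
808 = 3·249 + 61
249 = 4·61 + 5
61 = 12·5 + 1
5 = 5·1 + 0
The gcd is 1. Working backward:
1 = 61 − 12·5
1 = −12·249 + 49·61
1 = 49·808 − 159·249
Thus 249·(-159) ≡ 1 (mod 808); reducing, -159 mod 808 = 649.

649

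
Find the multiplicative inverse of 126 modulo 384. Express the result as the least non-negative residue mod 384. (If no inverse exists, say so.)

Euclidean algorithm on 384, 126:
384 = 3×126 + 6
126 = 21×6 + 0
Since gcd = 6 > 1, 126 is not a unit mod 384.

no inverse exists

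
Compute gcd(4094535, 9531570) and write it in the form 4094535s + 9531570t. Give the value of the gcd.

Repeated division:
9531570 = 2·4094535 + 1342500
4094535 = 3·1342500 + 67035
1342500 = 20·67035 + 1800
67035 = 37·1800 + 435
1800 = 4·435 + 60
435 = 7·60 + 15
60 = 4·15 + 0
gcd(4094535, 9531570) = 15.
Back-substituting:
15 = 435 − 7·60
15 = −7·1800 + 29·435
15 = 29·67035 − 1080·1800
15 = −1080·1342500 + 21629·67035
15 = 21629·4094535 − 65967·1342500
15 = −65967·9531570 + 153563·4094535
So 15 = (-65967)·9531570 + (153563)·4094535.

15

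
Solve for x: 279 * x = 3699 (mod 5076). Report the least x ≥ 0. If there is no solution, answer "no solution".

177

First find gcd(279, 5076):
5076 = 18*279 + 54
279 = 5*54 + 9
54 = 6*9 + 0
gcd = 9 and 9 | 3699, so solutions exist. Divide through by 9: 31x ≡ 411 (mod 564).
Now find 31⁻¹ mod 564:
564 = 18*31 + 6
31 = 5*6 + 1
6 = 6*1 + 0
Back-substitute:
1 = 31 − 5·6
1 = −5·564 + 91·31
So 31⁻¹ ≡ 91 (mod 564).
Then x ≡ 91·411 ≡ 177 (mod 564); the smallest non-negative solution is x = 177.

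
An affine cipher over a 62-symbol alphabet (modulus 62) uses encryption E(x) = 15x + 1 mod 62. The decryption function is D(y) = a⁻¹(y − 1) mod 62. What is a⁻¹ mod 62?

29

Apply the Euclidean algorithm to 62 and 15:
62 = 4·15 + 2
15 = 7·2 + 1
2 = 2·1 + 0
gcd = 1, so the inverse exists. Back-substitute:
1 = 15 − 7·2
1 = −7·62 + 29·15
So 15·29 ≡ 1 (mod 62).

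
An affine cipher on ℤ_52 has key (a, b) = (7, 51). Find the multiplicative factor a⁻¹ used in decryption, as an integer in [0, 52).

gcd(52, 7) by repeated division:
52 = 7×7 + 3
7 = 2×3 + 1
3 = 3×1 + 0
The gcd is 1. Working backward:
1 = 7 − 2·3
1 = −2·52 + 15·7
So 7·15 ≡ 1 (mod 52).

15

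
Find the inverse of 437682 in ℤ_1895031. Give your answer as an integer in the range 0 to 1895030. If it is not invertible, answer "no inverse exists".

Compute gcd(437682, 1895031):
1895031 = 4×437682 + 144303
437682 = 3×144303 + 4773
144303 = 30×4773 + 1113
4773 = 4×1113 + 321
1113 = 3×321 + 150
321 = 2×150 + 21
150 = 7×21 + 3
21 = 7×3 + 0
Since gcd = 3 > 1, 437682 is not a unit mod 1895031.

no inverse exists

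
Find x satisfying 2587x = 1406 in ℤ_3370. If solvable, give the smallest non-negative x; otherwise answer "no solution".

First find gcd(2587, 3370):
3370 = 1×2587 + 783
2587 = 3×783 + 238
783 = 3×238 + 69
238 = 3×69 + 31
69 = 2×31 + 7
31 = 4×7 + 3
7 = 2×3 + 1
3 = 3×1 + 0
gcd = 1, so a unique solution mod 3370 exists.
Back-substitute for the Bézout coefficients:
1 = 7 − 2·3
1 = −2·31 + 9·7
1 = 9·69 − 20·31
1 = −20·238 + 69·69
1 = 69·783 − 227·238
1 = −227·2587 + 750·783
1 = 750·3370 − 977·2587
So 2587·(-977) ≡ 1 (mod 3370), giving 2587⁻¹ ≡ 2393.
x ≡ 2587⁻¹·1406 ≡ 2393·1406 ≡ 1298 (mod 3370).

1298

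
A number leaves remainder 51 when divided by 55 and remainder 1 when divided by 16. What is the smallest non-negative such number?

161

Write x = 51 + 55·k. Then 55·k ≡ 1 − 51 ≡ 14 (mod 16).
Need 55⁻¹ mod 16. Extended Euclid on (16, 7):
16 = 2*7 + 2
7 = 3*2 + 1
2 = 2*1 + 0
Back-substitute:
1 = 7 − 3·2
1 = −3·16 + 7·7
55⁻¹ ≡ 7 (mod 16), so k ≡ 7·14 ≡ 2 (mod 16).
x = 51 + 55·2 = 161.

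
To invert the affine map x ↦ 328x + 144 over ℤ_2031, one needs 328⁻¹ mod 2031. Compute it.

Extended Euclidean algorithm:
2031 = 6·328 + 63
328 = 5·63 + 13
63 = 4·13 + 11
13 = 1·11 + 2
11 = 5·2 + 1
2 = 2·1 + 0
gcd = 1, so the inverse exists. Back-substitute:
1 = 11 − 5·2
1 = −5·13 + 6·11
1 = 6·63 − 29·13
1 = −29·328 + 151·63
1 = 151·2031 − 935·328
Thus 328·(-935) ≡ 1 (mod 2031); reducing, -935 mod 2031 = 1096.

1096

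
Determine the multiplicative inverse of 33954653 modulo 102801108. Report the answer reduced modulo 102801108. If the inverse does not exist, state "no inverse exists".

24506981

Extended Euclidean algorithm:
102801108 = 3·33954653 + 937149
33954653 = 36·937149 + 217289
937149 = 4·217289 + 67993
217289 = 3·67993 + 13310
67993 = 5·13310 + 1443
13310 = 9·1443 + 323
1443 = 4·323 + 151
323 = 2·151 + 21
151 = 7·21 + 4
21 = 5·4 + 1
4 = 4·1 + 0
Since gcd(33954653, 102801108) = 1, back-substitute to write 1 as a combination:
1 = 21 − 5·4
1 = −5·151 + 36·21
1 = 36·323 − 77·151
1 = −77·1443 + 344·323
1 = 344·13310 − 3173·1443
1 = −3173·67993 + 16209·13310
1 = 16209·217289 − 51800·67993
1 = −51800·937149 + 223409·217289
1 = 223409·33954653 − 8094524·937149
1 = −8094524·102801108 + 24506981·33954653
So 33954653·24506981 ≡ 1 (mod 102801108).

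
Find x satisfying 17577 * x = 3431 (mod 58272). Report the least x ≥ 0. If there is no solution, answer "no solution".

gcd(17577, 58272):
58272 = 3*17577 + 5541
17577 = 3*5541 + 954
5541 = 5*954 + 771
954 = 1*771 + 183
771 = 4*183 + 39
183 = 4*39 + 27
39 = 1*27 + 12
27 = 2*12 + 3
12 = 4*3 + 0
gcd = 3, but 3 ∤ 3431, so the congruence has no solution.

no solution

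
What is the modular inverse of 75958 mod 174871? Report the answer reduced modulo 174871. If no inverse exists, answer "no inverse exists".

42257

gcd(174871, 75958) by repeated division:
174871 = 2×75958 + 22955
75958 = 3×22955 + 7093
22955 = 3×7093 + 1676
7093 = 4×1676 + 389
1676 = 4×389 + 120
389 = 3×120 + 29
120 = 4×29 + 4
29 = 7×4 + 1
4 = 4×1 + 0
gcd = 1, so the inverse exists. Back-substitute:
1 = 29 − 7·4
1 = −7·120 + 29·29
1 = 29·389 − 94·120
1 = −94·1676 + 405·389
1 = 405·7093 − 1714·1676
1 = −1714·22955 + 5547·7093
1 = 5547·75958 − 18355·22955
1 = −18355·174871 + 42257·75958
So 75958·42257 ≡ 1 (mod 174871).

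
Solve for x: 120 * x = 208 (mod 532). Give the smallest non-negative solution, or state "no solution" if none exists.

First find gcd(120, 532):
532 = 4×120 + 52
120 = 2×52 + 16
52 = 3×16 + 4
16 = 4×4 + 0
gcd = 4 and 4 | 208, so solutions exist. Divide through by 4: 30x ≡ 52 (mod 133).
Now find 30⁻¹ mod 133:
133 = 4·30 + 13
30 = 2·13 + 4
13 = 3·4 + 1
4 = 4·1 + 0
Back-substitute:
1 = 13 − 3·4
1 = −3·30 + 7·13
1 = 7·133 − 31·30
So 30·(-31) ≡ 1 (mod 133), i.e. 30⁻¹ ≡ 102.
Then x ≡ 102·52 ≡ 117 (mod 133); the smallest non-negative solution is x = 117.

117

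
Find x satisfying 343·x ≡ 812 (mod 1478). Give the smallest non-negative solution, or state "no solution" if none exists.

First find gcd(343, 1478):
1478 = 4*343 + 106
343 = 3*106 + 25
106 = 4*25 + 6
25 = 4*6 + 1
6 = 6*1 + 0
gcd = 1, so a unique solution mod 1478 exists.
Back-substitute for the Bézout coefficients:
1 = 25 − 4·6
1 = −4·106 + 17·25
1 = 17·343 − 55·106
1 = −55·1478 + 237·343
So 343·(237) ≡ 1 (mod 1478), giving 343⁻¹ ≡ 237.
x ≡ 343⁻¹·812 ≡ 237·812 ≡ 304 (mod 1478).

304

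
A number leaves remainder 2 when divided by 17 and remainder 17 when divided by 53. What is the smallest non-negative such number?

Write x = 2 + 17·k. Then 17·k ≡ 17 − 2 ≡ 15 (mod 53).
Need 17⁻¹ mod 53. Extended Euclid on (53, 17):
53 = 3*17 + 2
17 = 8*2 + 1
2 = 2*1 + 0
Back-substitute:
1 = 17 − 8·2
1 = −8·53 + 25·17
17⁻¹ ≡ 25 (mod 53), so k ≡ 25·15 ≡ 4 (mod 53).
x = 2 + 17·4 = 70.

70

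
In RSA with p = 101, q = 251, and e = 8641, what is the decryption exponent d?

φ(n) = (p−1)(q−1) = 100·250 = 25000.
Need d with 8641·d ≡ 1 (mod 25000). Apply the extended Euclidean algorithm:
25000 = 2×8641 + 7718
8641 = 1×7718 + 923
7718 = 8×923 + 334
923 = 2×334 + 255
334 = 1×255 + 79
255 = 3×79 + 18
79 = 4×18 + 7
18 = 2×7 + 4
7 = 1×4 + 3
4 = 1×3 + 1
3 = 3×1 + 0
Back-substitute:
1 = 4 − 3
1 = −7 + 2·4
1 = 2·18 − 5·7
1 = −5·79 + 22·18
1 = 22·255 − 71·79
1 = −71·334 + 93·255
1 = 93·923 − 257·334
1 = −257·7718 + 2149·923
1 = 2149·8641 − 2406·7718
1 = −2406·25000 + 6961·8641
So 8641·6961 ≡ 1 (mod 25000), hence d = 6961.

6961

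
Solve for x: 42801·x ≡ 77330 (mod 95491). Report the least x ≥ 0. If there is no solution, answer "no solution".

4040

First find gcd(42801, 95491):
95491 = 2×42801 + 9889
42801 = 4×9889 + 3245
9889 = 3×3245 + 154
3245 = 21×154 + 11
154 = 14×11 + 0
gcd = 11 and 11 | 77330, so solutions exist. Divide through by 11: 3891x ≡ 7030 (mod 8681).
Now find 3891⁻¹ mod 8681:
8681 = 2*3891 + 899
3891 = 4*899 + 295
899 = 3*295 + 14
295 = 21*14 + 1
14 = 14*1 + 0
Back-substitute:
1 = 295 − 21·14
1 = −21·899 + 64·295
1 = 64·3891 − 277·899
1 = −277·8681 + 618·3891
So 3891⁻¹ ≡ 618 (mod 8681).
Then x ≡ 618·7030 ≡ 4040 (mod 8681); the smallest non-negative solution is x = 4040.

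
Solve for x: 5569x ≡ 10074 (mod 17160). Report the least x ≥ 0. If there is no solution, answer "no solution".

16866

First find gcd(5569, 17160):
17160 = 3×5569 + 453
5569 = 12×453 + 133
453 = 3×133 + 54
133 = 2×54 + 25
54 = 2×25 + 4
25 = 6×4 + 1
4 = 4×1 + 0
gcd = 1, so a unique solution mod 17160 exists.
Back-substitute for the Bézout coefficients:
1 = 25 − 6·4
1 = −6·54 + 13·25
1 = 13·133 − 32·54
1 = −32·453 + 109·133
1 = 109·5569 − 1340·453
1 = −1340·17160 + 4129·5569
So 5569·(4129) ≡ 1 (mod 17160), giving 5569⁻¹ ≡ 4129.
x ≡ 5569⁻¹·10074 ≡ 4129·10074 ≡ 16866 (mod 17160).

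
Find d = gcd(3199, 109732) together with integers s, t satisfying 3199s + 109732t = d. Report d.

7

Euclidean algorithm:
109732 = 34·3199 + 966
3199 = 3·966 + 301
966 = 3·301 + 63
301 = 4·63 + 49
63 = 1·49 + 14
49 = 3·14 + 7
14 = 2·7 + 0
gcd(3199, 109732) = 7.
Express as a combination:
7 = 49 − 3·14
7 = −3·63 + 4·49
7 = 4·301 − 19·63
7 = −19·966 + 61·301
7 = 61·3199 − 202·966
7 = −202·109732 + 6929·3199
So 7 = (-202)·109732 + (6929)·3199.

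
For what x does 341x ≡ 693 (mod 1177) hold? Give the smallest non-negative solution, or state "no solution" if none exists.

First find gcd(341, 1177):
1177 = 3*341 + 154
341 = 2*154 + 33
154 = 4*33 + 22
33 = 1*22 + 11
22 = 2*11 + 0
gcd = 11 and 11 | 693, so solutions exist. Divide through by 11: 31x ≡ 63 (mod 107).
Now find 31⁻¹ mod 107:
107 = 3*31 + 14
31 = 2*14 + 3
14 = 4*3 + 2
3 = 1*2 + 1
2 = 2*1 + 0
Back-substitute:
1 = 3 − 2
1 = −14 + 5·3
1 = 5·31 − 11·14
1 = −11·107 + 38·31
So 31⁻¹ ≡ 38 (mod 107).
Then x ≡ 38·63 ≡ 40 (mod 107); the smallest non-negative solution is x = 40.

40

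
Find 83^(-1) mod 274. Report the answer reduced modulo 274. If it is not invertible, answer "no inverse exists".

Extended Euclidean algorithm:
274 = 3·83 + 25
83 = 3·25 + 8
25 = 3·8 + 1
8 = 8·1 + 0
Since gcd(83, 274) = 1, back-substitute to write 1 as a combination:
1 = 25 − 3·8
1 = −3·83 + 10·25
1 = 10·274 − 33·83
Hence 83⁻¹ ≡ -33 ≡ 241 (mod 274).

241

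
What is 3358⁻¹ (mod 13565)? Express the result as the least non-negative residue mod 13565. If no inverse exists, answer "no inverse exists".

gcd(13565, 3358) by repeated division:
13565 = 4×3358 + 133
3358 = 25×133 + 33
133 = 4×33 + 1
33 = 33×1 + 0
Since gcd(3358, 13565) = 1, back-substitute to write 1 as a combination:
1 = 133 − 4·33
1 = −4·3358 + 101·133
1 = 101·13565 − 408·3358
Thus 3358·(-408) ≡ 1 (mod 13565); reducing, -408 mod 13565 = 13157.

13157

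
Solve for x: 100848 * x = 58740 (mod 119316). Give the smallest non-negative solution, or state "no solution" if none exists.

378

First find gcd(100848, 119316):
119316 = 1*100848 + 18468
100848 = 5*18468 + 8508
18468 = 2*8508 + 1452
8508 = 5*1452 + 1248
1452 = 1*1248 + 204
1248 = 6*204 + 24
204 = 8*24 + 12
24 = 2*12 + 0
gcd = 12 and 12 | 58740, so solutions exist. Divide through by 12: 8404x ≡ 4895 (mod 9943).
Now find 8404⁻¹ mod 9943:
9943 = 1*8404 + 1539
8404 = 5*1539 + 709
1539 = 2*709 + 121
709 = 5*121 + 104
121 = 1*104 + 17
104 = 6*17 + 2
17 = 8*2 + 1
2 = 2*1 + 0
Back-substitute:
1 = 17 − 8·2
1 = −8·104 + 49·17
1 = 49·121 − 57·104
1 = −57·709 + 334·121
1 = 334·1539 − 725·709
1 = −725·8404 + 3959·1539
1 = 3959·9943 − 4684·8404
So 8404·(-4684) ≡ 1 (mod 9943), i.e. 8404⁻¹ ≡ 5259.
Then x ≡ 5259·4895 ≡ 378 (mod 9943); the smallest non-negative solution is x = 378.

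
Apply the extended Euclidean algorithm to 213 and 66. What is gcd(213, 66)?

3

Apply Euclid's algorithm to 213 and 66:
213 = 3*66 + 15
66 = 4*15 + 6
15 = 2*6 + 3
6 = 2*3 + 0
gcd(213, 66) = 3.
Back-substituting:
3 = 15 − 2·6
3 = −2·66 + 9·15
3 = 9·213 − 29·66
So 3 = (9)·213 + (-29)·66.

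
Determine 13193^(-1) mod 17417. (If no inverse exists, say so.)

Apply the Euclidean algorithm to 17417 and 13193:
17417 = 1*13193 + 4224
13193 = 3*4224 + 521
4224 = 8*521 + 56
521 = 9*56 + 17
56 = 3*17 + 5
17 = 3*5 + 2
5 = 2*2 + 1
2 = 2*1 + 0
gcd = 1, so the inverse exists. Back-substitute:
1 = 5 − 2·2
1 = −2·17 + 7·5
1 = 7·56 − 23·17
1 = −23·521 + 214·56
1 = 214·4224 − 1735·521
1 = −1735·13193 + 5419·4224
1 = 5419·17417 − 7154·13193
Thus 13193·(-7154) ≡ 1 (mod 17417); reducing, -7154 mod 17417 = 10263.

10263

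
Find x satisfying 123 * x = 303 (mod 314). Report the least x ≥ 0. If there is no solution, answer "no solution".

125

First find gcd(123, 314):
314 = 2·123 + 68
123 = 1·68 + 55
68 = 1·55 + 13
55 = 4·13 + 3
13 = 4·3 + 1
3 = 3·1 + 0
gcd = 1, so a unique solution mod 314 exists.
Back-substitute for the Bézout coefficients:
1 = 13 − 4·3
1 = −4·55 + 17·13
1 = 17·68 − 21·55
1 = −21·123 + 38·68
1 = 38·314 − 97·123
So 123·(-97) ≡ 1 (mod 314), giving 123⁻¹ ≡ 217.
x ≡ 123⁻¹·303 ≡ 217·303 ≡ 125 (mod 314).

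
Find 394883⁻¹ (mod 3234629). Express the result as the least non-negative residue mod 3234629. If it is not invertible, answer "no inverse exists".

gcd(3234629, 394883) by repeated division:
3234629 = 8·394883 + 75565
394883 = 5·75565 + 17058
75565 = 4·17058 + 7333
17058 = 2·7333 + 2392
7333 = 3·2392 + 157
2392 = 15·157 + 37
157 = 4·37 + 9
37 = 4·9 + 1
9 = 9·1 + 0
The gcd is 1. Working backward:
1 = 37 − 4·9
1 = −4·157 + 17·37
1 = 17·2392 − 259·157
1 = −259·7333 + 794·2392
1 = 794·17058 − 1847·7333
1 = −1847·75565 + 8182·17058
1 = 8182·394883 − 42757·75565
1 = −42757·3234629 + 350238·394883
So 394883·350238 ≡ 1 (mod 3234629).

350238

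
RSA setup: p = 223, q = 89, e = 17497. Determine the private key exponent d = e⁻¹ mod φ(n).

φ(n) = (p−1)(q−1) = 222·88 = 19536.
Need d with 17497·d ≡ 1 (mod 19536). Apply the extended Euclidean algorithm:
19536 = 1×17497 + 2039
17497 = 8×2039 + 1185
2039 = 1×1185 + 854
1185 = 1×854 + 331
854 = 2×331 + 192
331 = 1×192 + 139
192 = 1×139 + 53
139 = 2×53 + 33
53 = 1×33 + 20
33 = 1×20 + 13
20 = 1×13 + 7
13 = 1×7 + 6
7 = 1×6 + 1
6 = 6×1 + 0
Back-substitute:
1 = 7 − 6
1 = −13 + 2·7
1 = 2·20 − 3·13
1 = −3·33 + 5·20
1 = 5·53 − 8·33
1 = −8·139 + 21·53
1 = 21·192 − 29·139
1 = −29·331 + 50·192
1 = 50·854 − 129·331
1 = −129·1185 + 179·854
1 = 179·2039 − 308·1185
1 = −308·17497 + 2643·2039
1 = 2643·19536 − 2951·17497
So 17497·(-2951) ≡ 1 (mod 19536), hence d ≡ -2951 ≡ 16585 (mod 19536).

16585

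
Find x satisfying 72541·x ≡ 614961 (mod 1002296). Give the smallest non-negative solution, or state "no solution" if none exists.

285757

First find gcd(72541, 1002296):
1002296 = 13*72541 + 59263
72541 = 1*59263 + 13278
59263 = 4*13278 + 6151
13278 = 2*6151 + 976
6151 = 6*976 + 295
976 = 3*295 + 91
295 = 3*91 + 22
91 = 4*22 + 3
22 = 7*3 + 1
3 = 3*1 + 0
gcd = 1, so a unique solution mod 1002296 exists.
Back-substitute for the Bézout coefficients:
1 = 22 − 7·3
1 = −7·91 + 29·22
1 = 29·295 − 94·91
1 = −94·976 + 311·295
1 = 311·6151 − 1960·976
1 = −1960·13278 + 4231·6151
1 = 4231·59263 − 18884·13278
1 = −18884·72541 + 23115·59263
1 = 23115·1002296 − 319379·72541
So 72541·(-319379) ≡ 1 (mod 1002296), giving 72541⁻¹ ≡ 682917.
x ≡ 72541⁻¹·614961 ≡ 682917·614961 ≡ 285757 (mod 1002296).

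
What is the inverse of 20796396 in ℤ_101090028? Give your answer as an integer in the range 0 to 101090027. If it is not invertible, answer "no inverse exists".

no inverse exists

Euclidean algorithm on 101090028, 20796396:
101090028 = 4×20796396 + 17904444
20796396 = 1×17904444 + 2891952
17904444 = 6×2891952 + 552732
2891952 = 5×552732 + 128292
552732 = 4×128292 + 39564
128292 = 3×39564 + 9600
39564 = 4×9600 + 1164
9600 = 8×1164 + 288
1164 = 4×288 + 12
288 = 24×12 + 0
gcd(20796396, 101090028) = 12 ≠ 1, so 20796396 has no multiplicative inverse modulo 101090028.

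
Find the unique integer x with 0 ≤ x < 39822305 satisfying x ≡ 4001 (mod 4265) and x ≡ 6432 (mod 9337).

Write x = 4001 + 4265·k. Then 4265·k ≡ 6432 − 4001 ≡ 2431 (mod 9337).
Need 4265⁻¹ mod 9337. Extended Euclid on (9337, 4265):
9337 = 2×4265 + 807
4265 = 5×807 + 230
807 = 3×230 + 117
230 = 1×117 + 113
117 = 1×113 + 4
113 = 28×4 + 1
4 = 4×1 + 0
Back-substitute:
1 = 113 − 28·4
1 = −28·117 + 29·113
1 = 29·230 − 57·117
1 = −57·807 + 200·230
1 = 200·4265 − 1057·807
1 = −1057·9337 + 2314·4265
4265⁻¹ ≡ 2314 (mod 9337), so k ≡ 2314·2431 ≡ 4460 (mod 9337).
x = 4001 + 4265·4460 = 19025901.

19025901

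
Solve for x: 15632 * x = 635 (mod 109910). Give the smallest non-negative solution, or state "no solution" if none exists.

no solution

gcd(15632, 109910):
109910 = 7*15632 + 486
15632 = 32*486 + 80
486 = 6*80 + 6
80 = 13*6 + 2
6 = 3*2 + 0
gcd = 2, but 2 ∤ 635, so the congruence has no solution.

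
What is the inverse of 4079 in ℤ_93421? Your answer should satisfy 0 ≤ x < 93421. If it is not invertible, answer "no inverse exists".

45531

Extended Euclidean algorithm:
93421 = 22*4079 + 3683
4079 = 1*3683 + 396
3683 = 9*396 + 119
396 = 3*119 + 39
119 = 3*39 + 2
39 = 19*2 + 1
2 = 2*1 + 0
Since gcd(4079, 93421) = 1, back-substitute to write 1 as a combination:
1 = 39 − 19·2
1 = −19·119 + 58·39
1 = 58·396 − 193·119
1 = −193·3683 + 1795·396
1 = 1795·4079 − 1988·3683
1 = −1988·93421 + 45531·4079
So 4079·45531 ≡ 1 (mod 93421).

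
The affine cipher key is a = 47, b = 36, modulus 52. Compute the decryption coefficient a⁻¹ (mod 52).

31

gcd(52, 47) by repeated division:
52 = 1*47 + 5
47 = 9*5 + 2
5 = 2*2 + 1
2 = 2*1 + 0
The gcd is 1. Working backward:
1 = 5 − 2·2
1 = −2·47 + 19·5
1 = 19·52 − 21·47
Hence 47⁻¹ ≡ -21 ≡ 31 (mod 52).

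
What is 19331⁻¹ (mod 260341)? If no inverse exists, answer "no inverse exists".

Run Euclid on (260341, 19331):
260341 = 13×19331 + 9038
19331 = 2×9038 + 1255
9038 = 7×1255 + 253
1255 = 4×253 + 243
253 = 1×243 + 10
243 = 24×10 + 3
10 = 3×3 + 1
3 = 3×1 + 0
gcd = 1, so the inverse exists. Back-substitute:
1 = 10 − 3·3
1 = −3·243 + 73·10
1 = 73·253 − 76·243
1 = −76·1255 + 377·253
1 = 377·9038 − 2715·1255
1 = −2715·19331 + 5807·9038
1 = 5807·260341 − 78206·19331
So 19331·(-78206) ≡ 1 (mod 260341), and -78206 ≡ 182135 (mod 260341).

182135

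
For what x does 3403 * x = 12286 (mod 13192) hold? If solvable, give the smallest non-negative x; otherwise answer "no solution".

12618

First find gcd(3403, 13192):
13192 = 3*3403 + 2983
3403 = 1*2983 + 420
2983 = 7*420 + 43
420 = 9*43 + 33
43 = 1*33 + 10
33 = 3*10 + 3
10 = 3*3 + 1
3 = 3*1 + 0
gcd = 1, so a unique solution mod 13192 exists.
Back-substitute for the Bézout coefficients:
1 = 10 − 3·3
1 = −3·33 + 10·10
1 = 10·43 − 13·33
1 = −13·420 + 127·43
1 = 127·2983 − 902·420
1 = −902·3403 + 1029·2983
1 = 1029·13192 − 3989·3403
So 3403·(-3989) ≡ 1 (mod 13192), giving 3403⁻¹ ≡ 9203.
x ≡ 3403⁻¹·12286 ≡ 9203·12286 ≡ 12618 (mod 13192).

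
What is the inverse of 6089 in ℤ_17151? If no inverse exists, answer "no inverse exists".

11726

gcd(17151, 6089) by repeated division:
17151 = 2·6089 + 4973
6089 = 1·4973 + 1116
4973 = 4·1116 + 509
1116 = 2·509 + 98
509 = 5·98 + 19
98 = 5·19 + 3
19 = 6·3 + 1
3 = 3·1 + 0
gcd = 1, so the inverse exists. Back-substitute:
1 = 19 − 6·3
1 = −6·98 + 31·19
1 = 31·509 − 161·98
1 = −161·1116 + 353·509
1 = 353·4973 − 1573·1116
1 = −1573·6089 + 1926·4973
1 = 1926·17151 − 5425·6089
So 6089·(-5425) ≡ 1 (mod 17151), and -5425 ≡ 11726 (mod 17151).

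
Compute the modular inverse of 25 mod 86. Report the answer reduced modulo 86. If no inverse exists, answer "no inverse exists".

31

gcd(86, 25) by repeated division:
86 = 3·25 + 11
25 = 2·11 + 3
11 = 3·3 + 2
3 = 1·2 + 1
2 = 2·1 + 0
The gcd is 1. Working backward:
1 = 3 − 2
1 = −11 + 4·3
1 = 4·25 − 9·11
1 = −9·86 + 31·25
So 25·31 ≡ 1 (mod 86).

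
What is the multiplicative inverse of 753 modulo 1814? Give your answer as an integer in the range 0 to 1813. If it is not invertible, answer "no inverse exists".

Apply the Euclidean algorithm to 1814 and 753:
1814 = 2*753 + 308
753 = 2*308 + 137
308 = 2*137 + 34
137 = 4*34 + 1
34 = 34*1 + 0
Since gcd(753, 1814) = 1, back-substitute to write 1 as a combination:
1 = 137 − 4·34
1 = −4·308 + 9·137
1 = 9·753 − 22·308
1 = −22·1814 + 53·753
So 753·53 ≡ 1 (mod 1814).

53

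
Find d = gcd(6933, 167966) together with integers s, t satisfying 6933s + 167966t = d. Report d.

Repeated division:
167966 = 24·6933 + 1574
6933 = 4·1574 + 637
1574 = 2·637 + 300
637 = 2·300 + 37
300 = 8·37 + 4
37 = 9·4 + 1
4 = 4·1 + 0
gcd(6933, 167966) = 1.
Working backward:
1 = 37 − 9·4
1 = −9·300 + 73·37
1 = 73·637 − 155·300
1 = −155·1574 + 383·637
1 = 383·6933 − 1687·1574
1 = −1687·167966 + 40871·6933
So 1 = (-1687)·167966 + (40871)·6933.

1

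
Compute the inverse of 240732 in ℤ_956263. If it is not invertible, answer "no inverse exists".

Extended Euclidean algorithm:
956263 = 3·240732 + 234067
240732 = 1·234067 + 6665
234067 = 35·6665 + 792
6665 = 8·792 + 329
792 = 2·329 + 134
329 = 2·134 + 61
134 = 2·61 + 12
61 = 5·12 + 1
12 = 12·1 + 0
Since gcd(240732, 956263) = 1, back-substitute to write 1 as a combination:
1 = 61 − 5·12
1 = −5·134 + 11·61
1 = 11·329 − 27·134
1 = −27·792 + 65·329
1 = 65·6665 − 547·792
1 = −547·234067 + 19210·6665
1 = 19210·240732 − 19757·234067
1 = −19757·956263 + 78481·240732
So 240732·78481 ≡ 1 (mod 956263).

78481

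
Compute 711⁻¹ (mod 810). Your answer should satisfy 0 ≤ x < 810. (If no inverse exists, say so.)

no inverse exists

Compute gcd(711, 810):
810 = 1·711 + 99
711 = 7·99 + 18
99 = 5·18 + 9
18 = 2·9 + 0
gcd(711, 810) = 9 ≠ 1, so 711 has no multiplicative inverse modulo 810.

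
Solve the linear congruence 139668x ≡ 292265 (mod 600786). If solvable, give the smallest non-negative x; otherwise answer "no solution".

no solution

gcd(139668, 600786):
600786 = 4*139668 + 42114
139668 = 3*42114 + 13326
42114 = 3*13326 + 2136
13326 = 6*2136 + 510
2136 = 4*510 + 96
510 = 5*96 + 30
96 = 3*30 + 6
30 = 5*6 + 0
gcd = 6, but 6 ∤ 292265, so the congruence has no solution.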